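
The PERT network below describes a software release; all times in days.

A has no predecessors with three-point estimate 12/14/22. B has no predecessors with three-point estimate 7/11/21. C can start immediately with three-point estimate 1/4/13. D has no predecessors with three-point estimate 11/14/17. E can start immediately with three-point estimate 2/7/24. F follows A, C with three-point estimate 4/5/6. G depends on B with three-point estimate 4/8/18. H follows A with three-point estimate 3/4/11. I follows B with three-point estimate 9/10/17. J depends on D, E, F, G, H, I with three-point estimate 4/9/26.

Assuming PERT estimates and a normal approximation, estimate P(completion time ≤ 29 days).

0.136

te_A = (12 + 4·14 + 22)/6 = 90/6 = 15; σ²_A = ((22−12)/6)² = 2.778
te_B = (7 + 4·11 + 21)/6 = 72/6 = 12; σ²_B = ((21−7)/6)² = 5.444
te_C = (1 + 4·4 + 13)/6 = 30/6 = 5; σ²_C = ((13−1)/6)² = 4.000
te_D = (11 + 4·14 + 17)/6 = 84/6 = 14; σ²_D = ((17−11)/6)² = 1.000
te_E = (2 + 4·7 + 24)/6 = 54/6 = 9; σ²_E = ((24−2)/6)² = 13.444
te_F = (4 + 4·5 + 6)/6 = 30/6 = 5; σ²_F = ((6−4)/6)² = 0.111
te_G = (4 + 4·8 + 18)/6 = 54/6 = 9; σ²_G = ((18−4)/6)² = 5.444
te_H = (3 + 4·4 + 11)/6 = 30/6 = 5; σ²_H = ((11−3)/6)² = 1.778
te_I = (9 + 4·10 + 17)/6 = 66/6 = 11; σ²_I = ((17−9)/6)² = 1.778
te_J = (4 + 4·9 + 26)/6 = 66/6 = 11; σ²_J = ((26−4)/6)² = 13.444

Forward pass:
ES_A = 0; EF_A = 15
ES_B = 0; EF_B = 12
ES_C = 0; EF_C = 5
ES_D = 0; EF_D = 14
ES_E = 0; EF_E = 9
ES_F = max(EF_A=15, EF_C=5) = 15; EF_F = 15+5 = 20
ES_G = 12; EF_G = 12+9 = 21
ES_H = 15; EF_H = 15+5 = 20
ES_I = 12; EF_I = 12+11 = 23
ES_J = max(EF_D=14, EF_E=9, EF_F=20, EF_G=21, EF_H=20, EF_I=23) = 23; EF_J = 23+11 = 34
Expected project duration μ = 34 days. Critical path: B → I → J.

Variance along critical path = 5.444 + 1.778 + 13.444 = 20.667; σ = √20.667 = 4.546 days.
Z = (29 − 34) / 4.546 = -1.100
P(T ≤ 29) = Φ(-1.100) ≈ 0.136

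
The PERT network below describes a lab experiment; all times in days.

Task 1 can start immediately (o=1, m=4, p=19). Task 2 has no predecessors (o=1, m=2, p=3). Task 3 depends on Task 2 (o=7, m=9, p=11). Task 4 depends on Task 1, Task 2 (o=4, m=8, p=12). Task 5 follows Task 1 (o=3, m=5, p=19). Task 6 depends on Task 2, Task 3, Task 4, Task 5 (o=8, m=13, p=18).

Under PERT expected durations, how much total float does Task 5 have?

te_Task 1 = (1 + 4·4 + 19)/6 = 36/6 = 6
te_Task 2 = (1 + 4·2 + 3)/6 = 12/6 = 2
te_Task 3 = (7 + 4·9 + 11)/6 = 54/6 = 9
te_Task 4 = (4 + 4·8 + 12)/6 = 48/6 = 8
te_Task 5 = (3 + 4·5 + 19)/6 = 42/6 = 7
te_Task 6 = (8 + 4·13 + 18)/6 = 78/6 = 13

Forward pass:
ES_Task 1 = 0; EF_Task 1 = 6
ES_Task 2 = 0; EF_Task 2 = 2
ES_Task 3 = 2; EF_Task 3 = 2+9 = 11
ES_Task 4 = max(EF_Task 1=6, EF_Task 2=2) = 6; EF_Task 4 = 6+8 = 14
ES_Task 5 = 6; EF_Task 5 = 6+7 = 13
ES_Task 6 = max(EF_Task 2=2, EF_Task 3=11, EF_Task 4=14, EF_Task 5=13) = 14; EF_Task 6 = 14+13 = 27
Expected project duration μ = 27 days. Critical path: Task 1 → Task 4 → Task 6.

Backward pass:
LF_Task 6 = 27; LS_Task 6 = 27−13 = 14
LF_Task 5 = LS_Task 6 = 14; LS_Task 5 = 14−7 = 7
LF_Task 4 = LS_Task 6 = 14; LS_Task 4 = 14−8 = 6
LF_Task 3 = LS_Task 6 = 14; LS_Task 3 = 14−9 = 5
LF_Task 2 = min(LS_Task 3=5, LS_Task 4=6, LS_Task 6=14) = 5; LS_Task 2 = 5−2 = 3
LF_Task 1 = min(LS_Task 4=6, LS_Task 5=7) = 6; LS_Task 1 = 6−6 = 0
Slack_Task 5 = LS_Task 5 − ES_Task 5 = 7 − 6 = 1

1 days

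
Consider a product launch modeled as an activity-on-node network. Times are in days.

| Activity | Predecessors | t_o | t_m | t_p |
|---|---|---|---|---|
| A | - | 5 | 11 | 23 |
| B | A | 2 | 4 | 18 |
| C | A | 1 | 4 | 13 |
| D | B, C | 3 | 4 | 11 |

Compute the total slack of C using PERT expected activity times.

te_A = (5 + 4·11 + 23)/6 = 72/6 = 12
te_B = (2 + 4·4 + 18)/6 = 36/6 = 6
te_C = (1 + 4·4 + 13)/6 = 30/6 = 5
te_D = (3 + 4·4 + 11)/6 = 30/6 = 5

Forward pass:
ES_A = 0; EF_A = 12
ES_B = 12; EF_B = 12+6 = 18
ES_C = 12; EF_C = 12+5 = 17
ES_D = max(EF_B=18, EF_C=17) = 18; EF_D = 18+5 = 23
Expected project duration μ = 23 days. Critical path: A → B → D.

Backward pass:
LF_D = 23; LS_D = 23−5 = 18
LF_C = LS_D = 18; LS_C = 18−5 = 13
LF_B = LS_D = 18; LS_B = 18−6 = 12
LF_A = min(LS_B=12, LS_C=13) = 12; LS_A = 12−12 = 0
Slack_C = LS_C − ES_C = 13 − 12 = 1

1 days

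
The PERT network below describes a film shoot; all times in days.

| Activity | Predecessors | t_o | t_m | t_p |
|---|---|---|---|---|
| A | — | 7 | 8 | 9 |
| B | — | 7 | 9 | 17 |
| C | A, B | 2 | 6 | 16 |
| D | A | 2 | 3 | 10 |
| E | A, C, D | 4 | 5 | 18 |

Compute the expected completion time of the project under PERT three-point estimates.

24 days

te_A = (7 + 4·8 + 9)/6 = 48/6 = 8
te_B = (7 + 4·9 + 17)/6 = 60/6 = 10
te_C = (2 + 4·6 + 16)/6 = 42/6 = 7
te_D = (2 + 4·3 + 10)/6 = 24/6 = 4
te_E = (4 + 4·5 + 18)/6 = 42/6 = 7

Forward pass:
ES_A = 0; EF_A = 8
ES_B = 0; EF_B = 10
ES_C = max(EF_A=8, EF_B=10) = 10; EF_C = 10+7 = 17
ES_D = 8; EF_D = 8+4 = 12
ES_E = max(EF_A=8, EF_C=17, EF_D=12) = 17; EF_E = 17+7 = 24
Expected project duration μ = 24 days. Critical path: B → C → E.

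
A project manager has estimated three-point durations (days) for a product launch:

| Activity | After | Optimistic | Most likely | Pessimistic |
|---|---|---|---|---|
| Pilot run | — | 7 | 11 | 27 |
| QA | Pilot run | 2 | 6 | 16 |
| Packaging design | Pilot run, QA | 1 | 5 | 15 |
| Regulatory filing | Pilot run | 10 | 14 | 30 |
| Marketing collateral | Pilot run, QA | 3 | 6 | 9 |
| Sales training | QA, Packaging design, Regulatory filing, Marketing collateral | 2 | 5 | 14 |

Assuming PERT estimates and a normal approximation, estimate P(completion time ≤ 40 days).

0.836

te_Pilot run = (7 + 4·11 + 27)/6 = 78/6 = 13; σ²_Pilot run = ((27−7)/6)² = 11.111
te_QA = (2 + 4·6 + 16)/6 = 42/6 = 7; σ²_QA = ((16−2)/6)² = 5.444
te_Packaging design = (1 + 4·5 + 15)/6 = 36/6 = 6; σ²_Packaging design = ((15−1)/6)² = 5.444
te_Regulatory filing = (10 + 4·14 + 30)/6 = 96/6 = 16; σ²_Regulatory filing = ((30−10)/6)² = 11.111
te_Marketing collateral = (3 + 4·6 + 9)/6 = 36/6 = 6; σ²_Marketing collateral = ((9−3)/6)² = 1.000
te_Sales training = (2 + 4·5 + 14)/6 = 36/6 = 6; σ²_Sales training = ((14−2)/6)² = 4.000

Forward pass:
ES_Pilot run = 0; EF_Pilot run = 13
ES_QA = 13; EF_QA = 13+7 = 20
ES_Packaging design = max(EF_Pilot run=13, EF_QA=20) = 20; EF_Packaging design = 20+6 = 26
ES_Regulatory filing = 13; EF_Regulatory filing = 13+16 = 29
ES_Marketing collateral = max(EF_Pilot run=13, EF_QA=20) = 20; EF_Marketing collateral = 20+6 = 26
ES_Sales training = max(EF_QA=20, EF_Packaging design=26, EF_Regulatory filing=29, EF_Marketing collateral=26) = 29; EF_Sales training = 29+6 = 35
Expected project duration μ = 35 days. Critical path: Pilot run → Regulatory filing → Sales training.

Variance along critical path = 11.111 + 11.111 + 4.000 = 26.222; σ = √26.222 = 5.121 days.
Z = (40 − 35) / 5.121 = 0.976
P(T ≤ 40) = Φ(0.976) ≈ 0.836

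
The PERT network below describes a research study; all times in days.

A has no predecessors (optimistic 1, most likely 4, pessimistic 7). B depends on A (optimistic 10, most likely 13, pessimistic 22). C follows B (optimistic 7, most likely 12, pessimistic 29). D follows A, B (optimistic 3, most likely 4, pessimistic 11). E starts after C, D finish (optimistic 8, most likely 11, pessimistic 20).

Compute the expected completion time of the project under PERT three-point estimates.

44 days

te_A = (1 + 4·4 + 7)/6 = 24/6 = 4
te_B = (10 + 4·13 + 22)/6 = 84/6 = 14
te_C = (7 + 4·12 + 29)/6 = 84/6 = 14
te_D = (3 + 4·4 + 11)/6 = 30/6 = 5
te_E = (8 + 4·11 + 20)/6 = 72/6 = 12

Forward pass:
ES_A = 0; EF_A = 4
ES_B = 4; EF_B = 4+14 = 18
ES_C = 18; EF_C = 18+14 = 32
ES_D = max(EF_A=4, EF_B=18) = 18; EF_D = 18+5 = 23
ES_E = max(EF_C=32, EF_D=23) = 32; EF_E = 32+12 = 44
Expected project duration μ = 44 days. Critical path: A → B → C → E.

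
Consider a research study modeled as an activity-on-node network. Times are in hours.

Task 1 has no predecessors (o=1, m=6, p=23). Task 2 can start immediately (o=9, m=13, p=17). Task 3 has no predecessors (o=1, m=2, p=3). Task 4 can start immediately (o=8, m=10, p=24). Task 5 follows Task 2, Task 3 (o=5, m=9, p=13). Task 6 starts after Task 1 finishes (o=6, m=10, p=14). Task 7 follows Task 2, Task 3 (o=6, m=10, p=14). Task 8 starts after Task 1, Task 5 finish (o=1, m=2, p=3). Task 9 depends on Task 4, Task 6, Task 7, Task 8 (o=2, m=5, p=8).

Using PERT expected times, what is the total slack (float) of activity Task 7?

1 hours

te_Task 1 = (1 + 4·6 + 23)/6 = 48/6 = 8
te_Task 2 = (9 + 4·13 + 17)/6 = 78/6 = 13
te_Task 3 = (1 + 4·2 + 3)/6 = 12/6 = 2
te_Task 4 = (8 + 4·10 + 24)/6 = 72/6 = 12
te_Task 5 = (5 + 4·9 + 13)/6 = 54/6 = 9
te_Task 6 = (6 + 4·10 + 14)/6 = 60/6 = 10
te_Task 7 = (6 + 4·10 + 14)/6 = 60/6 = 10
te_Task 8 = (1 + 4·2 + 3)/6 = 12/6 = 2
te_Task 9 = (2 + 4·5 + 8)/6 = 30/6 = 5

Forward pass:
ES_Task 1 = 0; EF_Task 1 = 8
ES_Task 2 = 0; EF_Task 2 = 13
ES_Task 3 = 0; EF_Task 3 = 2
ES_Task 4 = 0; EF_Task 4 = 12
ES_Task 5 = max(EF_Task 2=13, EF_Task 3=2) = 13; EF_Task 5 = 13+9 = 22
ES_Task 6 = 8; EF_Task 6 = 8+10 = 18
ES_Task 7 = max(EF_Task 2=13, EF_Task 3=2) = 13; EF_Task 7 = 13+10 = 23
ES_Task 8 = max(EF_Task 1=8, EF_Task 5=22) = 22; EF_Task 8 = 22+2 = 24
ES_Task 9 = max(EF_Task 4=12, EF_Task 6=18, EF_Task 7=23, EF_Task 8=24) = 24; EF_Task 9 = 24+5 = 29
Expected project duration μ = 29 hours. Critical path: Task 2 → Task 5 → Task 8 → Task 9.

Backward pass:
LF_Task 9 = 29; LS_Task 9 = 29−5 = 24
LF_Task 8 = LS_Task 9 = 24; LS_Task 8 = 24−2 = 22
LF_Task 7 = LS_Task 9 = 24; LS_Task 7 = 24−10 = 14
LF_Task 6 = LS_Task 9 = 24; LS_Task 6 = 24−10 = 14
LF_Task 5 = LS_Task 8 = 22; LS_Task 5 = 22−9 = 13
LF_Task 4 = LS_Task 9 = 24; LS_Task 4 = 24−12 = 12
LF_Task 3 = min(LS_Task 5=13, LS_Task 7=14) = 13; LS_Task 3 = 13−2 = 11
LF_Task 2 = min(LS_Task 5=13, LS_Task 7=14) = 13; LS_Task 2 = 13−13 = 0
LF_Task 1 = min(LS_Task 6=14, LS_Task 8=22) = 14; LS_Task 1 = 14−8 = 6
Slack_Task 7 = LS_Task 7 − ES_Task 7 = 14 − 13 = 1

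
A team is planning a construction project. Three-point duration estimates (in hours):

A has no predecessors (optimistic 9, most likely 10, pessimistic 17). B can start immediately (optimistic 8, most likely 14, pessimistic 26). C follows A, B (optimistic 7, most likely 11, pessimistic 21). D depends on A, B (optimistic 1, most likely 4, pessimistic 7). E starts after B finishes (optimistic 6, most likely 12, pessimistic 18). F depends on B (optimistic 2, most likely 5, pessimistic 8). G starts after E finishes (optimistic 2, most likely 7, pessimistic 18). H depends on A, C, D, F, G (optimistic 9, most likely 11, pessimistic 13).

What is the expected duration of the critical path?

te_A = (9 + 4·10 + 17)/6 = 66/6 = 11
te_B = (8 + 4·14 + 26)/6 = 90/6 = 15
te_C = (7 + 4·11 + 21)/6 = 72/6 = 12
te_D = (1 + 4·4 + 7)/6 = 24/6 = 4
te_E = (6 + 4·12 + 18)/6 = 72/6 = 12
te_F = (2 + 4·5 + 8)/6 = 30/6 = 5
te_G = (2 + 4·7 + 18)/6 = 48/6 = 8
te_H = (9 + 4·11 + 13)/6 = 66/6 = 11

Forward pass:
ES_A = 0; EF_A = 11
ES_B = 0; EF_B = 15
ES_C = max(EF_A=11, EF_B=15) = 15; EF_C = 15+12 = 27
ES_D = max(EF_A=11, EF_B=15) = 15; EF_D = 15+4 = 19
ES_E = 15; EF_E = 15+12 = 27
ES_F = 15; EF_F = 15+5 = 20
ES_G = 27; EF_G = 27+8 = 35
ES_H = max(EF_A=11, EF_C=27, EF_D=19, EF_F=20, EF_G=35) = 35; EF_H = 35+11 = 46
Expected project duration μ = 46 hours. Critical path: B → E → G → H.

46 hours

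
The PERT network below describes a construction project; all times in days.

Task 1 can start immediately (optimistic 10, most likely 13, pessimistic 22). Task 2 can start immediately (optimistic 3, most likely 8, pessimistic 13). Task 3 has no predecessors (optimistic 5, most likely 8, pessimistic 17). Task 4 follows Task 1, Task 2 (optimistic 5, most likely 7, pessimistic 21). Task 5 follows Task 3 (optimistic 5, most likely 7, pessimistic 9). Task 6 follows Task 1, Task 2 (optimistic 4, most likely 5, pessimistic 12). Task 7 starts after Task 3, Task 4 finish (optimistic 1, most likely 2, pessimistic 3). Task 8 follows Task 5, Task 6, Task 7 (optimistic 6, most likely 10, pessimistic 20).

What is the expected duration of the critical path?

te_Task 1 = (10 + 4·13 + 22)/6 = 84/6 = 14
te_Task 2 = (3 + 4·8 + 13)/6 = 48/6 = 8
te_Task 3 = (5 + 4·8 + 17)/6 = 54/6 = 9
te_Task 4 = (5 + 4·7 + 21)/6 = 54/6 = 9
te_Task 5 = (5 + 4·7 + 9)/6 = 42/6 = 7
te_Task 6 = (4 + 4·5 + 12)/6 = 36/6 = 6
te_Task 7 = (1 + 4·2 + 3)/6 = 12/6 = 2
te_Task 8 = (6 + 4·10 + 20)/6 = 66/6 = 11

Forward pass:
ES_Task 1 = 0; EF_Task 1 = 14
ES_Task 2 = 0; EF_Task 2 = 8
ES_Task 3 = 0; EF_Task 3 = 9
ES_Task 4 = max(EF_Task 1=14, EF_Task 2=8) = 14; EF_Task 4 = 14+9 = 23
ES_Task 5 = 9; EF_Task 5 = 9+7 = 16
ES_Task 6 = max(EF_Task 1=14, EF_Task 2=8) = 14; EF_Task 6 = 14+6 = 20
ES_Task 7 = max(EF_Task 3=9, EF_Task 4=23) = 23; EF_Task 7 = 23+2 = 25
ES_Task 8 = max(EF_Task 5=16, EF_Task 6=20, EF_Task 7=25) = 25; EF_Task 8 = 25+11 = 36
Expected project duration μ = 36 days. Critical path: Task 1 → Task 4 → Task 7 → Task 8.

36 days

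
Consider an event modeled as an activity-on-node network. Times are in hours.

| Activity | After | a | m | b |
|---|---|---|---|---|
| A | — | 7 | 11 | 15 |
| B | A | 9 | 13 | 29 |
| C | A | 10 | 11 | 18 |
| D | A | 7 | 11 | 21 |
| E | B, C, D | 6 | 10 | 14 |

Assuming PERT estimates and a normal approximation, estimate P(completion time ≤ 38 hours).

te_A = (7 + 4·11 + 15)/6 = 66/6 = 11; σ²_A = ((15−7)/6)² = 1.778
te_B = (9 + 4·13 + 29)/6 = 90/6 = 15; σ²_B = ((29−9)/6)² = 11.111
te_C = (10 + 4·11 + 18)/6 = 72/6 = 12; σ²_C = ((18−10)/6)² = 1.778
te_D = (7 + 4·11 + 21)/6 = 72/6 = 12; σ²_D = ((21−7)/6)² = 5.444
te_E = (6 + 4·10 + 14)/6 = 60/6 = 10; σ²_E = ((14−6)/6)² = 1.778

Forward pass:
ES_A = 0; EF_A = 11
ES_B = 11; EF_B = 11+15 = 26
ES_C = 11; EF_C = 11+12 = 23
ES_D = 11; EF_D = 11+12 = 23
ES_E = max(EF_B=26, EF_C=23, EF_D=23) = 26; EF_E = 26+10 = 36
Expected project duration μ = 36 hours. Critical path: A → B → E.

Variance along critical path = 1.778 + 11.111 + 1.778 = 14.667; σ = √14.667 = 3.830 hours.
Z = (38 − 36) / 3.830 = 0.522
P(T ≤ 38) = Φ(0.522) ≈ 0.699

0.699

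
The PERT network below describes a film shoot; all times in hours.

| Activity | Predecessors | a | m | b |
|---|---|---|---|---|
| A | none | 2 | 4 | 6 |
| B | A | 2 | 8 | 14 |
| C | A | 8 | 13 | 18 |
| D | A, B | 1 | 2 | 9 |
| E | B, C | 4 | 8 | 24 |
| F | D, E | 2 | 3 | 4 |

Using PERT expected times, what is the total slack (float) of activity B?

te_A = (2 + 4·4 + 6)/6 = 24/6 = 4
te_B = (2 + 4·8 + 14)/6 = 48/6 = 8
te_C = (8 + 4·13 + 18)/6 = 78/6 = 13
te_D = (1 + 4·2 + 9)/6 = 18/6 = 3
te_E = (4 + 4·8 + 24)/6 = 60/6 = 10
te_F = (2 + 4·3 + 4)/6 = 18/6 = 3

Forward pass:
ES_A = 0; EF_A = 4
ES_B = 4; EF_B = 4+8 = 12
ES_C = 4; EF_C = 4+13 = 17
ES_D = max(EF_A=4, EF_B=12) = 12; EF_D = 12+3 = 15
ES_E = max(EF_B=12, EF_C=17) = 17; EF_E = 17+10 = 27
ES_F = max(EF_D=15, EF_E=27) = 27; EF_F = 27+3 = 30
Expected project duration μ = 30 hours. Critical path: A → C → E → F.

Backward pass:
LF_F = 30; LS_F = 30−3 = 27
LF_E = LS_F = 27; LS_E = 27−10 = 17
LF_D = LS_F = 27; LS_D = 27−3 = 24
LF_C = LS_E = 17; LS_C = 17−13 = 4
LF_B = min(LS_D=24, LS_E=17) = 17; LS_B = 17−8 = 9
LF_A = min(LS_B=9, LS_C=4, LS_D=24) = 4; LS_A = 4−4 = 0
Slack_B = LS_B − ES_B = 9 − 4 = 5

5 hours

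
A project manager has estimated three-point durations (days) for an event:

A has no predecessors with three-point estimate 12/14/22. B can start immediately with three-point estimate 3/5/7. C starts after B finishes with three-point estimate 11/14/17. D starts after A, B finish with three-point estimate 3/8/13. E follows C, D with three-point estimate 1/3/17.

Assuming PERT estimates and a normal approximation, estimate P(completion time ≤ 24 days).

te_A = (12 + 4·14 + 22)/6 = 90/6 = 15; σ²_A = ((22−12)/6)² = 2.778
te_B = (3 + 4·5 + 7)/6 = 30/6 = 5; σ²_B = ((7−3)/6)² = 0.444
te_C = (11 + 4·14 + 17)/6 = 84/6 = 14; σ²_C = ((17−11)/6)² = 1.000
te_D = (3 + 4·8 + 13)/6 = 48/6 = 8; σ²_D = ((13−3)/6)² = 2.778
te_E = (1 + 4·3 + 17)/6 = 30/6 = 5; σ²_E = ((17−1)/6)² = 7.111

Forward pass:
ES_A = 0; EF_A = 15
ES_B = 0; EF_B = 5
ES_C = 5; EF_C = 5+14 = 19
ES_D = max(EF_A=15, EF_B=5) = 15; EF_D = 15+8 = 23
ES_E = max(EF_C=19, EF_D=23) = 23; EF_E = 23+5 = 28
Expected project duration μ = 28 days. Critical path: A → D → E.

Variance along critical path = 2.778 + 2.778 + 7.111 = 12.667; σ = √12.667 = 3.559 days.
Z = (24 − 28) / 3.559 = -1.124
P(T ≤ 24) = Φ(-1.124) ≈ 0.131

0.131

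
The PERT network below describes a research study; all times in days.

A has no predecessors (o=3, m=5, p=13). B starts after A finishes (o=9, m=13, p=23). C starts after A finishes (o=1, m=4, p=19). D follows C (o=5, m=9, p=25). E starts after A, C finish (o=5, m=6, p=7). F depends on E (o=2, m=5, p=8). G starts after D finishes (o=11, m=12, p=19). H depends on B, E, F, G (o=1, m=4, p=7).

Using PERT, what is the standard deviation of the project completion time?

te_A = (3 + 4·5 + 13)/6 = 36/6 = 6; σ²_A = ((13−3)/6)² = 2.778
te_B = (9 + 4·13 + 23)/6 = 84/6 = 14; σ²_B = ((23−9)/6)² = 5.444
te_C = (1 + 4·4 + 19)/6 = 36/6 = 6; σ²_C = ((19−1)/6)² = 9.000
te_D = (5 + 4·9 + 25)/6 = 66/6 = 11; σ²_D = ((25−5)/6)² = 11.111
te_E = (5 + 4·6 + 7)/6 = 36/6 = 6; σ²_E = ((7−5)/6)² = 0.111
te_F = (2 + 4·5 + 8)/6 = 30/6 = 5; σ²_F = ((8−2)/6)² = 1.000
te_G = (11 + 4·12 + 19)/6 = 78/6 = 13; σ²_G = ((19−11)/6)² = 1.778
te_H = (1 + 4·4 + 7)/6 = 24/6 = 4; σ²_H = ((7−1)/6)² = 1.000

Forward pass:
ES_A = 0; EF_A = 6
ES_B = 6; EF_B = 6+14 = 20
ES_C = 6; EF_C = 6+6 = 12
ES_D = 12; EF_D = 12+11 = 23
ES_E = max(EF_A=6, EF_C=12) = 12; EF_E = 12+6 = 18
ES_F = 18; EF_F = 18+5 = 23
ES_G = 23; EF_G = 23+13 = 36
ES_H = max(EF_B=20, EF_E=18, EF_F=23, EF_G=36) = 36; EF_H = 36+4 = 40
Expected project duration μ = 40 days. Critical path: A → C → D → G → H.

Variance along critical path = 2.778 + 9.000 + 11.111 + 1.778 + 1.000 = 25.667
σ = √25.667 = 5.066 days

5.07 days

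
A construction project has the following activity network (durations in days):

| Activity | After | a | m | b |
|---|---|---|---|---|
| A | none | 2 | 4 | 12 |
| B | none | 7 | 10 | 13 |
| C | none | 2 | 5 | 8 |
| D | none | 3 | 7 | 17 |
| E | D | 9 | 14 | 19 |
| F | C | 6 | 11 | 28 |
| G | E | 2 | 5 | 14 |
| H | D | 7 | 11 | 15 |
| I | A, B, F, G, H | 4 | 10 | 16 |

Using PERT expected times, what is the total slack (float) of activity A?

23 days

te_A = (2 + 4·4 + 12)/6 = 30/6 = 5
te_B = (7 + 4·10 + 13)/6 = 60/6 = 10
te_C = (2 + 4·5 + 8)/6 = 30/6 = 5
te_D = (3 + 4·7 + 17)/6 = 48/6 = 8
te_E = (9 + 4·14 + 19)/6 = 84/6 = 14
te_F = (6 + 4·11 + 28)/6 = 78/6 = 13
te_G = (2 + 4·5 + 14)/6 = 36/6 = 6
te_H = (7 + 4·11 + 15)/6 = 66/6 = 11
te_I = (4 + 4·10 + 16)/6 = 60/6 = 10

Forward pass:
ES_A = 0; EF_A = 5
ES_B = 0; EF_B = 10
ES_C = 0; EF_C = 5
ES_D = 0; EF_D = 8
ES_E = 8; EF_E = 8+14 = 22
ES_F = 5; EF_F = 5+13 = 18
ES_G = 22; EF_G = 22+6 = 28
ES_H = 8; EF_H = 8+11 = 19
ES_I = max(EF_A=5, EF_B=10, EF_F=18, EF_G=28, EF_H=19) = 28; EF_I = 28+10 = 38
Expected project duration μ = 38 days. Critical path: D → E → G → I.

Backward pass:
LF_I = 38; LS_I = 38−10 = 28
LF_H = LS_I = 28; LS_H = 28−11 = 17
LF_G = LS_I = 28; LS_G = 28−6 = 22
LF_F = LS_I = 28; LS_F = 28−13 = 15
LF_E = LS_G = 22; LS_E = 22−14 = 8
LF_D = min(LS_E=8, LS_H=17) = 8; LS_D = 8−8 = 0
LF_C = LS_F = 15; LS_C = 15−5 = 10
LF_B = LS_I = 28; LS_B = 28−10 = 18
LF_A = LS_I = 28; LS_A = 28−5 = 23
Slack_A = LS_A − ES_A = 23 − 0 = 23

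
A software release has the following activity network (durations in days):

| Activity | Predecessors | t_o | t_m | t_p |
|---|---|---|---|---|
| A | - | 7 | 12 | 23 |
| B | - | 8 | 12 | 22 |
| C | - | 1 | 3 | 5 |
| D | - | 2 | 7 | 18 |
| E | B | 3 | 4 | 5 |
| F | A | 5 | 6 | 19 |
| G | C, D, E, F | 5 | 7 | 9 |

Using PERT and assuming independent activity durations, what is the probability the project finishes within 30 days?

0.710

te_A = (7 + 4·12 + 23)/6 = 78/6 = 13; σ²_A = ((23−7)/6)² = 7.111
te_B = (8 + 4·12 + 22)/6 = 78/6 = 13; σ²_B = ((22−8)/6)² = 5.444
te_C = (1 + 4·3 + 5)/6 = 18/6 = 3; σ²_C = ((5−1)/6)² = 0.444
te_D = (2 + 4·7 + 18)/6 = 48/6 = 8; σ²_D = ((18−2)/6)² = 7.111
te_E = (3 + 4·4 + 5)/6 = 24/6 = 4; σ²_E = ((5−3)/6)² = 0.111
te_F = (5 + 4·6 + 19)/6 = 48/6 = 8; σ²_F = ((19−5)/6)² = 5.444
te_G = (5 + 4·7 + 9)/6 = 42/6 = 7; σ²_G = ((9−5)/6)² = 0.444

Forward pass:
ES_A = 0; EF_A = 13
ES_B = 0; EF_B = 13
ES_C = 0; EF_C = 3
ES_D = 0; EF_D = 8
ES_E = 13; EF_E = 13+4 = 17
ES_F = 13; EF_F = 13+8 = 21
ES_G = max(EF_C=3, EF_D=8, EF_E=17, EF_F=21) = 21; EF_G = 21+7 = 28
Expected project duration μ = 28 days. Critical path: A → F → G.

Variance along critical path = 7.111 + 5.444 + 0.444 = 13.000; σ = √13.000 = 3.606 days.
Z = (30 − 28) / 3.606 = 0.555
P(T ≤ 30) = Φ(0.555) ≈ 0.710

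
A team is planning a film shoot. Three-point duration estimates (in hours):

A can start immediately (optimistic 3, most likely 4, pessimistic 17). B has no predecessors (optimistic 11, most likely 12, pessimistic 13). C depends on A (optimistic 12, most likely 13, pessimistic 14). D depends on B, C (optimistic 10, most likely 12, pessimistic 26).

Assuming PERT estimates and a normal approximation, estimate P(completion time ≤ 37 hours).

0.869

te_A = (3 + 4·4 + 17)/6 = 36/6 = 6; σ²_A = ((17−3)/6)² = 5.444
te_B = (11 + 4·12 + 13)/6 = 72/6 = 12; σ²_B = ((13−11)/6)² = 0.111
te_C = (12 + 4·13 + 14)/6 = 78/6 = 13; σ²_C = ((14−12)/6)² = 0.111
te_D = (10 + 4·12 + 26)/6 = 84/6 = 14; σ²_D = ((26−10)/6)² = 7.111

Forward pass:
ES_A = 0; EF_A = 6
ES_B = 0; EF_B = 12
ES_C = 6; EF_C = 6+13 = 19
ES_D = max(EF_B=12, EF_C=19) = 19; EF_D = 19+14 = 33
Expected project duration μ = 33 hours. Critical path: A → C → D.

Variance along critical path = 5.444 + 0.111 + 7.111 = 12.667; σ = √12.667 = 3.559 hours.
Z = (37 − 33) / 3.559 = 1.124
P(T ≤ 37) = Φ(1.124) ≈ 0.869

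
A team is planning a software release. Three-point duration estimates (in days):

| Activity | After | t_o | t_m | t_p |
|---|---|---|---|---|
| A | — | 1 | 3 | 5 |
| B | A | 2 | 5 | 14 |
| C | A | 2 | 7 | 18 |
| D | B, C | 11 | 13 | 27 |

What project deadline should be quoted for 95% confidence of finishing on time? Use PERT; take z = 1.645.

32.3 days

te_A = (1 + 4·3 + 5)/6 = 18/6 = 3; σ²_A = ((5−1)/6)² = 0.444
te_B = (2 + 4·5 + 14)/6 = 36/6 = 6; σ²_B = ((14−2)/6)² = 4.000
te_C = (2 + 4·7 + 18)/6 = 48/6 = 8; σ²_C = ((18−2)/6)² = 7.111
te_D = (11 + 4·13 + 27)/6 = 90/6 = 15; σ²_D = ((27−11)/6)² = 7.111

Forward pass:
ES_A = 0; EF_A = 3
ES_B = 3; EF_B = 3+6 = 9
ES_C = 3; EF_C = 3+8 = 11
ES_D = max(EF_B=9, EF_C=11) = 11; EF_D = 11+15 = 26
Expected project duration μ = 26 days. Critical path: A → C → D.

Variance along critical path = 0.444 + 7.111 + 7.111 = 14.667; σ = 3.830 days.
D = μ + z·σ = 26 + 1.645·3.830 = 32.3 days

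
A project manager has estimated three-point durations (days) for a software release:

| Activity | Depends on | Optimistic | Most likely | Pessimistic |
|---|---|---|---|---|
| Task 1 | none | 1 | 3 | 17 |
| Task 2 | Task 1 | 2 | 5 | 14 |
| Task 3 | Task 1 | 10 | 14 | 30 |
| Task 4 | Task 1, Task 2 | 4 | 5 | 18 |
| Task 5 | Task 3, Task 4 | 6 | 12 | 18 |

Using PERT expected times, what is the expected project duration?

33 days

te_Task 1 = (1 + 4·3 + 17)/6 = 30/6 = 5
te_Task 2 = (2 + 4·5 + 14)/6 = 36/6 = 6
te_Task 3 = (10 + 4·14 + 30)/6 = 96/6 = 16
te_Task 4 = (4 + 4·5 + 18)/6 = 42/6 = 7
te_Task 5 = (6 + 4·12 + 18)/6 = 72/6 = 12

Forward pass:
ES_Task 1 = 0; EF_Task 1 = 5
ES_Task 2 = 5; EF_Task 2 = 5+6 = 11
ES_Task 3 = 5; EF_Task 3 = 5+16 = 21
ES_Task 4 = max(EF_Task 1=5, EF_Task 2=11) = 11; EF_Task 4 = 11+7 = 18
ES_Task 5 = max(EF_Task 3=21, EF_Task 4=18) = 21; EF_Task 5 = 21+12 = 33
Expected project duration μ = 33 days. Critical path: Task 1 → Task 3 → Task 5.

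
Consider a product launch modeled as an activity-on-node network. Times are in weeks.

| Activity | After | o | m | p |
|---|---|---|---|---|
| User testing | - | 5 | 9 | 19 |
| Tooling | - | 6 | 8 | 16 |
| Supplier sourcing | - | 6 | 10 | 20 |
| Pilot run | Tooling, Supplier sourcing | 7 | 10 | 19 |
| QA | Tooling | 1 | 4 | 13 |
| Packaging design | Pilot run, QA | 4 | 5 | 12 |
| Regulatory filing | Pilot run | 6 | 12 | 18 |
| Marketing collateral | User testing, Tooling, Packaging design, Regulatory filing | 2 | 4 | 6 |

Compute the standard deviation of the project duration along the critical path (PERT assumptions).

3.73 weeks

te_User testing = (5 + 4·9 + 19)/6 = 60/6 = 10; σ²_User testing = ((19−5)/6)² = 5.444
te_Tooling = (6 + 4·8 + 16)/6 = 54/6 = 9; σ²_Tooling = ((16−6)/6)² = 2.778
te_Supplier sourcing = (6 + 4·10 + 20)/6 = 66/6 = 11; σ²_Supplier sourcing = ((20−6)/6)² = 5.444
te_Pilot run = (7 + 4·10 + 19)/6 = 66/6 = 11; σ²_Pilot run = ((19−7)/6)² = 4.000
te_QA = (1 + 4·4 + 13)/6 = 30/6 = 5; σ²_QA = ((13−1)/6)² = 4.000
te_Packaging design = (4 + 4·5 + 12)/6 = 36/6 = 6; σ²_Packaging design = ((12−4)/6)² = 1.778
te_Regulatory filing = (6 + 4·12 + 18)/6 = 72/6 = 12; σ²_Regulatory filing = ((18−6)/6)² = 4.000
te_Marketing collateral = (2 + 4·4 + 6)/6 = 24/6 = 4; σ²_Marketing collateral = ((6−2)/6)² = 0.444

Forward pass:
ES_User testing = 0; EF_User testing = 10
ES_Tooling = 0; EF_Tooling = 9
ES_Supplier sourcing = 0; EF_Supplier sourcing = 11
ES_Pilot run = max(EF_Tooling=9, EF_Supplier sourcing=11) = 11; EF_Pilot run = 11+11 = 22
ES_QA = 9; EF_QA = 9+5 = 14
ES_Packaging design = max(EF_Pilot run=22, EF_QA=14) = 22; EF_Packaging design = 22+6 = 28
ES_Regulatory filing = 22; EF_Regulatory filing = 22+12 = 34
ES_Marketing collateral = max(EF_User testing=10, EF_Tooling=9, EF_Packaging design=28, EF_Regulatory filing=34) = 34; EF_Marketing collateral = 34+4 = 38
Expected project duration μ = 38 weeks. Critical path: Supplier sourcing → Pilot run → Regulatory filing → Marketing collateral.

Variance along critical path = 5.444 + 4.000 + 4.000 + 0.444 = 13.889
σ = √13.889 = 3.727 weeks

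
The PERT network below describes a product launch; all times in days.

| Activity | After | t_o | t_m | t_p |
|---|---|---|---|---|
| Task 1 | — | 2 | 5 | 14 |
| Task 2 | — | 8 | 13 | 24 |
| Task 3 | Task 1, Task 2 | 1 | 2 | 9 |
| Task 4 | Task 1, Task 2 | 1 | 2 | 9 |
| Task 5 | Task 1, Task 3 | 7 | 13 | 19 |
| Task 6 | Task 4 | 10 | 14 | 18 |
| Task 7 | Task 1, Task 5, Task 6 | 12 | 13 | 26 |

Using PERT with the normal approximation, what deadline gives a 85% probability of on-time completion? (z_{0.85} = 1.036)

50.2 days

te_Task 1 = (2 + 4·5 + 14)/6 = 36/6 = 6; σ²_Task 1 = ((14−2)/6)² = 4.000
te_Task 2 = (8 + 4·13 + 24)/6 = 84/6 = 14; σ²_Task 2 = ((24−8)/6)² = 7.111
te_Task 3 = (1 + 4·2 + 9)/6 = 18/6 = 3; σ²_Task 3 = ((9−1)/6)² = 1.778
te_Task 4 = (1 + 4·2 + 9)/6 = 18/6 = 3; σ²_Task 4 = ((9−1)/6)² = 1.778
te_Task 5 = (7 + 4·13 + 19)/6 = 78/6 = 13; σ²_Task 5 = ((19−7)/6)² = 4.000
te_Task 6 = (10 + 4·14 + 18)/6 = 84/6 = 14; σ²_Task 6 = ((18−10)/6)² = 1.778
te_Task 7 = (12 + 4·13 + 26)/6 = 90/6 = 15; σ²_Task 7 = ((26−12)/6)² = 5.444

Forward pass:
ES_Task 1 = 0; EF_Task 1 = 6
ES_Task 2 = 0; EF_Task 2 = 14
ES_Task 3 = max(EF_Task 1=6, EF_Task 2=14) = 14; EF_Task 3 = 14+3 = 17
ES_Task 4 = max(EF_Task 1=6, EF_Task 2=14) = 14; EF_Task 4 = 14+3 = 17
ES_Task 5 = max(EF_Task 1=6, EF_Task 3=17) = 17; EF_Task 5 = 17+13 = 30
ES_Task 6 = 17; EF_Task 6 = 17+14 = 31
ES_Task 7 = max(EF_Task 1=6, EF_Task 5=30, EF_Task 6=31) = 31; EF_Task 7 = 31+15 = 46
Expected project duration μ = 46 days. Critical path: Task 2 → Task 4 → Task 6 → Task 7.

Variance along critical path = 7.111 + 1.778 + 1.778 + 5.444 = 16.111; σ = 4.014 days.
D = μ + z·σ = 46 + 1.036·4.014 = 50.2 days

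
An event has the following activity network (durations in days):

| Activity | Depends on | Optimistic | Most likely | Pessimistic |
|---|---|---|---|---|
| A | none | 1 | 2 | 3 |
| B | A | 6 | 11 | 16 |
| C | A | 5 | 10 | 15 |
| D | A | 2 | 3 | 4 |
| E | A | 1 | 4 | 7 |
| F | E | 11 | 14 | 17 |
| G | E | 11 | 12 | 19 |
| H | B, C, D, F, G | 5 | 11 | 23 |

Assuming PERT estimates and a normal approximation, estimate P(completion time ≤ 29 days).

te_A = (1 + 4·2 + 3)/6 = 12/6 = 2; σ²_A = ((3−1)/6)² = 0.111
te_B = (6 + 4·11 + 16)/6 = 66/6 = 11; σ²_B = ((16−6)/6)² = 2.778
te_C = (5 + 4·10 + 15)/6 = 60/6 = 10; σ²_C = ((15−5)/6)² = 2.778
te_D = (2 + 4·3 + 4)/6 = 18/6 = 3; σ²_D = ((4−2)/6)² = 0.111
te_E = (1 + 4·4 + 7)/6 = 24/6 = 4; σ²_E = ((7−1)/6)² = 1.000
te_F = (11 + 4·14 + 17)/6 = 84/6 = 14; σ²_F = ((17−11)/6)² = 1.000
te_G = (11 + 4·12 + 19)/6 = 78/6 = 13; σ²_G = ((19−11)/6)² = 1.778
te_H = (5 + 4·11 + 23)/6 = 72/6 = 12; σ²_H = ((23−5)/6)² = 9.000

Forward pass:
ES_A = 0; EF_A = 2
ES_B = 2; EF_B = 2+11 = 13
ES_C = 2; EF_C = 2+10 = 12
ES_D = 2; EF_D = 2+3 = 5
ES_E = 2; EF_E = 2+4 = 6
ES_F = 6; EF_F = 6+14 = 20
ES_G = 6; EF_G = 6+13 = 19
ES_H = max(EF_B=13, EF_C=12, EF_D=5, EF_F=20, EF_G=19) = 20; EF_H = 20+12 = 32
Expected project duration μ = 32 days. Critical path: A → E → F → H.

Variance along critical path = 0.111 + 1.000 + 1.000 + 9.000 = 11.111; σ = √11.111 = 3.333 days.
Z = (29 − 32) / 3.333 = -0.900
P(T ≤ 29) = Φ(-0.900) ≈ 0.184

0.184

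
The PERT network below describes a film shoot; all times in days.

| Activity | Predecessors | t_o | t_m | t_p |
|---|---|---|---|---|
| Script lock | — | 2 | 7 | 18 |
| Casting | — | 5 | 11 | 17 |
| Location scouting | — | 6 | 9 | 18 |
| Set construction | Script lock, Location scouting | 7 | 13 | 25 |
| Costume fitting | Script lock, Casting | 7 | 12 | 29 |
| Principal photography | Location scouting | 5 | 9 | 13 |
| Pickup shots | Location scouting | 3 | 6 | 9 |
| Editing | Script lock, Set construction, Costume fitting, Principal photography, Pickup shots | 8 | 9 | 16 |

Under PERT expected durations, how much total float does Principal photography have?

te_Script lock = (2 + 4·7 + 18)/6 = 48/6 = 8
te_Casting = (5 + 4·11 + 17)/6 = 66/6 = 11
te_Location scouting = (6 + 4·9 + 18)/6 = 60/6 = 10
te_Set construction = (7 + 4·13 + 25)/6 = 84/6 = 14
te_Costume fitting = (7 + 4·12 + 29)/6 = 84/6 = 14
te_Principal photography = (5 + 4·9 + 13)/6 = 54/6 = 9
te_Pickup shots = (3 + 4·6 + 9)/6 = 36/6 = 6
te_Editing = (8 + 4·9 + 16)/6 = 60/6 = 10

Forward pass:
ES_Script lock = 0; EF_Script lock = 8
ES_Casting = 0; EF_Casting = 11
ES_Location scouting = 0; EF_Location scouting = 10
ES_Set construction = max(EF_Script lock=8, EF_Location scouting=10) = 10; EF_Set construction = 10+14 = 24
ES_Costume fitting = max(EF_Script lock=8, EF_Casting=11) = 11; EF_Costume fitting = 11+14 = 25
ES_Principal photography = 10; EF_Principal photography = 10+9 = 19
ES_Pickup shots = 10; EF_Pickup shots = 10+6 = 16
ES_Editing = max(EF_Script lock=8, EF_Set construction=24, EF_Costume fitting=25, EF_Principal photography=19, EF_Pickup shots=16) = 25; EF_Editing = 25+10 = 35
Expected project duration μ = 35 days. Critical path: Casting → Costume fitting → Editing.

Backward pass:
LF_Editing = 35; LS_Editing = 35−10 = 25
LF_Pickup shots = LS_Editing = 25; LS_Pickup shots = 25−6 = 19
LF_Principal photography = LS_Editing = 25; LS_Principal photography = 25−9 = 16
LF_Costume fitting = LS_Editing = 25; LS_Costume fitting = 25−14 = 11
LF_Set construction = LS_Editing = 25; LS_Set construction = 25−14 = 11
LF_Location scouting = min(LS_Set construction=11, LS_Principal photography=16, LS_Pickup shots=19) = 11; LS_Location scouting = 11−10 = 1
LF_Casting = LS_Costume fitting = 11; LS_Casting = 11−11 = 0
LF_Script lock = min(LS_Set construction=11, LS_Costume fitting=11, LS_Editing=25) = 11; LS_Script lock = 11−8 = 3
Slack_Principal photography = LS_Principal photography − ES_Principal photography = 16 − 10 = 6

6 days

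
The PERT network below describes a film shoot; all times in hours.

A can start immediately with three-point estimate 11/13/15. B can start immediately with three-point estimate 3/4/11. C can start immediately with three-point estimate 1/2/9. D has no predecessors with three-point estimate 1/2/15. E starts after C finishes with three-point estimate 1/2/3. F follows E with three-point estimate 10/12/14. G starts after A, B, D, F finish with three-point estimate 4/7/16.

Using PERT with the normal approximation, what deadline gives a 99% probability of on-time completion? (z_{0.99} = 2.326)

30.9 hours

te_A = (11 + 4·13 + 15)/6 = 78/6 = 13; σ²_A = ((15−11)/6)² = 0.444
te_B = (3 + 4·4 + 11)/6 = 30/6 = 5; σ²_B = ((11−3)/6)² = 1.778
te_C = (1 + 4·2 + 9)/6 = 18/6 = 3; σ²_C = ((9−1)/6)² = 1.778
te_D = (1 + 4·2 + 15)/6 = 24/6 = 4; σ²_D = ((15−1)/6)² = 5.444
te_E = (1 + 4·2 + 3)/6 = 12/6 = 2; σ²_E = ((3−1)/6)² = 0.111
te_F = (10 + 4·12 + 14)/6 = 72/6 = 12; σ²_F = ((14−10)/6)² = 0.444
te_G = (4 + 4·7 + 16)/6 = 48/6 = 8; σ²_G = ((16−4)/6)² = 4.000

Forward pass:
ES_A = 0; EF_A = 13
ES_B = 0; EF_B = 5
ES_C = 0; EF_C = 3
ES_D = 0; EF_D = 4
ES_E = 3; EF_E = 3+2 = 5
ES_F = 5; EF_F = 5+12 = 17
ES_G = max(EF_A=13, EF_B=5, EF_D=4, EF_F=17) = 17; EF_G = 17+8 = 25
Expected project duration μ = 25 hours. Critical path: C → E → F → G.

Variance along critical path = 1.778 + 0.111 + 0.444 + 4.000 = 6.333; σ = 2.517 hours.
D = μ + z·σ = 25 + 2.326·2.517 = 30.9 hours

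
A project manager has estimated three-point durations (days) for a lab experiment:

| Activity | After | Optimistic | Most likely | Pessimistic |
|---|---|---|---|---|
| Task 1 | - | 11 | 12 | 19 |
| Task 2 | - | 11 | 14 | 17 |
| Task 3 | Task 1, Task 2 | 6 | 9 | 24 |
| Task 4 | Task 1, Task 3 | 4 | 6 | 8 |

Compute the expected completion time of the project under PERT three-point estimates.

te_Task 1 = (11 + 4·12 + 19)/6 = 78/6 = 13
te_Task 2 = (11 + 4·14 + 17)/6 = 84/6 = 14
te_Task 3 = (6 + 4·9 + 24)/6 = 66/6 = 11
te_Task 4 = (4 + 4·6 + 8)/6 = 36/6 = 6

Forward pass:
ES_Task 1 = 0; EF_Task 1 = 13
ES_Task 2 = 0; EF_Task 2 = 14
ES_Task 3 = max(EF_Task 1=13, EF_Task 2=14) = 14; EF_Task 3 = 14+11 = 25
ES_Task 4 = max(EF_Task 1=13, EF_Task 3=25) = 25; EF_Task 4 = 25+6 = 31
Expected project duration μ = 31 days. Critical path: Task 2 → Task 3 → Task 4.

31 days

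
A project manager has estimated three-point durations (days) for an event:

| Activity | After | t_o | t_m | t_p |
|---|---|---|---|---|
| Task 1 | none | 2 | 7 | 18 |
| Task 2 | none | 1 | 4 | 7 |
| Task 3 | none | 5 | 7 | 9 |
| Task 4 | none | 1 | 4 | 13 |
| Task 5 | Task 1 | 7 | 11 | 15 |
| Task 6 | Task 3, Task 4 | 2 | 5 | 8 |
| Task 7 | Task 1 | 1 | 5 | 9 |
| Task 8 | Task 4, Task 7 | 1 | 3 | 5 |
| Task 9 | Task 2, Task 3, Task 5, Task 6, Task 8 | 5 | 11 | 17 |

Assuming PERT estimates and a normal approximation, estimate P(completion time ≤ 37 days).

te_Task 1 = (2 + 4·7 + 18)/6 = 48/6 = 8; σ²_Task 1 = ((18−2)/6)² = 7.111
te_Task 2 = (1 + 4·4 + 7)/6 = 24/6 = 4; σ²_Task 2 = ((7−1)/6)² = 1.000
te_Task 3 = (5 + 4·7 + 9)/6 = 42/6 = 7; σ²_Task 3 = ((9−5)/6)² = 0.444
te_Task 4 = (1 + 4·4 + 13)/6 = 30/6 = 5; σ²_Task 4 = ((13−1)/6)² = 4.000
te_Task 5 = (7 + 4·11 + 15)/6 = 66/6 = 11; σ²_Task 5 = ((15−7)/6)² = 1.778
te_Task 6 = (2 + 4·5 + 8)/6 = 30/6 = 5; σ²_Task 6 = ((8−2)/6)² = 1.000
te_Task 7 = (1 + 4·5 + 9)/6 = 30/6 = 5; σ²_Task 7 = ((9−1)/6)² = 1.778
te_Task 8 = (1 + 4·3 + 5)/6 = 18/6 = 3; σ²_Task 8 = ((5−1)/6)² = 0.444
te_Task 9 = (5 + 4·11 + 17)/6 = 66/6 = 11; σ²_Task 9 = ((17−5)/6)² = 4.000

Forward pass:
ES_Task 1 = 0; EF_Task 1 = 8
ES_Task 2 = 0; EF_Task 2 = 4
ES_Task 3 = 0; EF_Task 3 = 7
ES_Task 4 = 0; EF_Task 4 = 5
ES_Task 5 = 8; EF_Task 5 = 8+11 = 19
ES_Task 6 = max(EF_Task 3=7, EF_Task 4=5) = 7; EF_Task 6 = 7+5 = 12
ES_Task 7 = 8; EF_Task 7 = 8+5 = 13
ES_Task 8 = max(EF_Task 4=5, EF_Task 7=13) = 13; EF_Task 8 = 13+3 = 16
ES_Task 9 = max(EF_Task 2=4, EF_Task 3=7, EF_Task 5=19, EF_Task 6=12, EF_Task 8=16) = 19; EF_Task 9 = 19+11 = 30
Expected project duration μ = 30 days. Critical path: Task 1 → Task 5 → Task 9.

Variance along critical path = 7.111 + 1.778 + 4.000 = 12.889; σ = √12.889 = 3.590 days.
Z = (37 − 30) / 3.590 = 1.950
P(T ≤ 37) = Φ(1.950) ≈ 0.974

0.974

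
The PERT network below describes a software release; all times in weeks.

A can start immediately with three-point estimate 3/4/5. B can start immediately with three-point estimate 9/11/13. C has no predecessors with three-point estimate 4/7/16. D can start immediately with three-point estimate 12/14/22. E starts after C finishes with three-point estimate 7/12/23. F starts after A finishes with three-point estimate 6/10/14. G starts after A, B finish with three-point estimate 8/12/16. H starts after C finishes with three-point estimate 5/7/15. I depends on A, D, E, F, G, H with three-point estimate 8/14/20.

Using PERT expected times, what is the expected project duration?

te_A = (3 + 4·4 + 5)/6 = 24/6 = 4
te_B = (9 + 4·11 + 13)/6 = 66/6 = 11
te_C = (4 + 4·7 + 16)/6 = 48/6 = 8
te_D = (12 + 4·14 + 22)/6 = 90/6 = 15
te_E = (7 + 4·12 + 23)/6 = 78/6 = 13
te_F = (6 + 4·10 + 14)/6 = 60/6 = 10
te_G = (8 + 4·12 + 16)/6 = 72/6 = 12
te_H = (5 + 4·7 + 15)/6 = 48/6 = 8
te_I = (8 + 4·14 + 20)/6 = 84/6 = 14

Forward pass:
ES_A = 0; EF_A = 4
ES_B = 0; EF_B = 11
ES_C = 0; EF_C = 8
ES_D = 0; EF_D = 15
ES_E = 8; EF_E = 8+13 = 21
ES_F = 4; EF_F = 4+10 = 14
ES_G = max(EF_A=4, EF_B=11) = 11; EF_G = 11+12 = 23
ES_H = 8; EF_H = 8+8 = 16
ES_I = max(EF_A=4, EF_D=15, EF_E=21, EF_F=14, EF_G=23, EF_H=16) = 23; EF_I = 23+14 = 37
Expected project duration μ = 37 weeks. Critical path: B → G → I.

37 weeks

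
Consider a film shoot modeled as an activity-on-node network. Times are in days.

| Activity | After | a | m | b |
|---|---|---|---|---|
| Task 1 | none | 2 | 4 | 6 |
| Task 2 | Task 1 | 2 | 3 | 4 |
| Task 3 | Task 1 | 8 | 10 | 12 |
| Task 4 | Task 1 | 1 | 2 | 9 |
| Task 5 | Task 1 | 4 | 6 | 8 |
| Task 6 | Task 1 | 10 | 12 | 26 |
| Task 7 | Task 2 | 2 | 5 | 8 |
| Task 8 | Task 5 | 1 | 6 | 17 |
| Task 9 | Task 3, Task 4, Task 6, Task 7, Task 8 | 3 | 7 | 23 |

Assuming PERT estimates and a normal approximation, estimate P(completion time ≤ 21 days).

0.082

te_Task 1 = (2 + 4·4 + 6)/6 = 24/6 = 4; σ²_Task 1 = ((6−2)/6)² = 0.444
te_Task 2 = (2 + 4·3 + 4)/6 = 18/6 = 3; σ²_Task 2 = ((4−2)/6)² = 0.111
te_Task 3 = (8 + 4·10 + 12)/6 = 60/6 = 10; σ²_Task 3 = ((12−8)/6)² = 0.444
te_Task 4 = (1 + 4·2 + 9)/6 = 18/6 = 3; σ²_Task 4 = ((9−1)/6)² = 1.778
te_Task 5 = (4 + 4·6 + 8)/6 = 36/6 = 6; σ²_Task 5 = ((8−4)/6)² = 0.444
te_Task 6 = (10 + 4·12 + 26)/6 = 84/6 = 14; σ²_Task 6 = ((26−10)/6)² = 7.111
te_Task 7 = (2 + 4·5 + 8)/6 = 30/6 = 5; σ²_Task 7 = ((8−2)/6)² = 1.000
te_Task 8 = (1 + 4·6 + 17)/6 = 42/6 = 7; σ²_Task 8 = ((17−1)/6)² = 7.111
te_Task 9 = (3 + 4·7 + 23)/6 = 54/6 = 9; σ²_Task 9 = ((23−3)/6)² = 11.111

Forward pass:
ES_Task 1 = 0; EF_Task 1 = 4
ES_Task 2 = 4; EF_Task 2 = 4+3 = 7
ES_Task 3 = 4; EF_Task 3 = 4+10 = 14
ES_Task 4 = 4; EF_Task 4 = 4+3 = 7
ES_Task 5 = 4; EF_Task 5 = 4+6 = 10
ES_Task 6 = 4; EF_Task 6 = 4+14 = 18
ES_Task 7 = 7; EF_Task 7 = 7+5 = 12
ES_Task 8 = 10; EF_Task 8 = 10+7 = 17
ES_Task 9 = max(EF_Task 3=14, EF_Task 4=7, EF_Task 6=18, EF_Task 7=12, EF_Task 8=17) = 18; EF_Task 9 = 18+9 = 27
Expected project duration μ = 27 days. Critical path: Task 1 → Task 6 → Task 9.

Variance along critical path = 0.444 + 7.111 + 11.111 = 18.667; σ = √18.667 = 4.320 days.
Z = (21 − 27) / 4.320 = -1.389
P(T ≤ 21) = Φ(-1.389) ≈ 0.082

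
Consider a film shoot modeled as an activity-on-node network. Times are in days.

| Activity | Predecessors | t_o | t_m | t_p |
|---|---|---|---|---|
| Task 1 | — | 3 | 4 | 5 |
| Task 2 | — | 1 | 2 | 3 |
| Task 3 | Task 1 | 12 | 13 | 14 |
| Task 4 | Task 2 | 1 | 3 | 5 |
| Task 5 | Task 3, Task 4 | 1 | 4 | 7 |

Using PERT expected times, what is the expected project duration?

te_Task 1 = (3 + 4·4 + 5)/6 = 24/6 = 4
te_Task 2 = (1 + 4·2 + 3)/6 = 12/6 = 2
te_Task 3 = (12 + 4·13 + 14)/6 = 78/6 = 13
te_Task 4 = (1 + 4·3 + 5)/6 = 18/6 = 3
te_Task 5 = (1 + 4·4 + 7)/6 = 24/6 = 4

Forward pass:
ES_Task 1 = 0; EF_Task 1 = 4
ES_Task 2 = 0; EF_Task 2 = 2
ES_Task 3 = 4; EF_Task 3 = 4+13 = 17
ES_Task 4 = 2; EF_Task 4 = 2+3 = 5
ES_Task 5 = max(EF_Task 3=17, EF_Task 4=5) = 17; EF_Task 5 = 17+4 = 21
Expected project duration μ = 21 days. Critical path: Task 1 → Task 3 → Task 5.

21 days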